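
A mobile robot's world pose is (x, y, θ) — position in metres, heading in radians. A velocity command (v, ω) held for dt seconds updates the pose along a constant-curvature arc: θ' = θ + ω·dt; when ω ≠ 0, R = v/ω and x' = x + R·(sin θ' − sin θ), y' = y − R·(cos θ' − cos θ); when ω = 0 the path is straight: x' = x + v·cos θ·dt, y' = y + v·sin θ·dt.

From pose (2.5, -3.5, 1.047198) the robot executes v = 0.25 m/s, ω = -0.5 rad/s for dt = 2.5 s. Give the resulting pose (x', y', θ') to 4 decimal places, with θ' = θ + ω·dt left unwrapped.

θ' = 1.0472 + -0.5·2.5 = -0.2028
R = v/ω = 0.25/-0.5 = -0.5000
x' = 2.5 + -0.5000·(sin -0.2028 − sin 1.0472) = 3.0337
y' = -3.5 − -0.5000·(cos -0.2028 − cos 1.0472) = -3.2602

(3.0337, -3.2602, -0.2028)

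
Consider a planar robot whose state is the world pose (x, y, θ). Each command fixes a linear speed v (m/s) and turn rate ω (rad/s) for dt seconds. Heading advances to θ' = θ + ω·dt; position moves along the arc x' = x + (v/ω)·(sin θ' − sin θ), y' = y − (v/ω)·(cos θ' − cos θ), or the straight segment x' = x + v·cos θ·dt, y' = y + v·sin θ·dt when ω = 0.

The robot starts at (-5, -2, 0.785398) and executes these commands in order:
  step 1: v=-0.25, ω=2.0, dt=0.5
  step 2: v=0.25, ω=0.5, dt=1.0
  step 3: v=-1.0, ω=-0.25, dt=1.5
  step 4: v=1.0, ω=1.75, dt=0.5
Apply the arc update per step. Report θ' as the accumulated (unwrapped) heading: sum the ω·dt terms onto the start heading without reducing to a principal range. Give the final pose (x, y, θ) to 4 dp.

step 1: θ'=1.7854 (R=-0.1250) → pose (-5.0337, -2.1150, 1.7854)
step 2: θ'=2.2854 (R=0.5000) → pose (-5.1446, -1.8938, 2.2854)
step 3: θ'=1.9104 (R=4.0000) → pose (-4.3945, -3.1826, 1.9104)
step 4: θ'=2.7854 (R=0.5714) → pose (-4.7340, -2.8374, 2.7854)

(-4.7340, -2.8374, 2.7854)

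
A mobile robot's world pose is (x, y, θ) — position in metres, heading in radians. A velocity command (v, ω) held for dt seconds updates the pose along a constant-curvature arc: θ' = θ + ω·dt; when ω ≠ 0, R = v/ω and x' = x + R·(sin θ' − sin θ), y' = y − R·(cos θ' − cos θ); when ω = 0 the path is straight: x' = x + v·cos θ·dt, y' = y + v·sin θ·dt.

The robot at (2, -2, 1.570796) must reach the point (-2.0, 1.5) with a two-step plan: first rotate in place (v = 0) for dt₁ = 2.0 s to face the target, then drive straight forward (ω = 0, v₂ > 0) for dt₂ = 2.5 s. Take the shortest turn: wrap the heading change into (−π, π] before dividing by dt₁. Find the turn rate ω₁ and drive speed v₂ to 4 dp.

ω₁ = 0.4260, v₂ = 2.1260

heading to target = atan2(1.5−-2, -2−2) = 2.4228
Δθ = wrap(2.4228 − 1.5708) = 0.8520; ω₁ = Δθ/dt₁ = 0.4260
distance = √((-2−2)² + (1.5−-2)²) = 5.3151; v₂ = distance/dt₂ = 2.1260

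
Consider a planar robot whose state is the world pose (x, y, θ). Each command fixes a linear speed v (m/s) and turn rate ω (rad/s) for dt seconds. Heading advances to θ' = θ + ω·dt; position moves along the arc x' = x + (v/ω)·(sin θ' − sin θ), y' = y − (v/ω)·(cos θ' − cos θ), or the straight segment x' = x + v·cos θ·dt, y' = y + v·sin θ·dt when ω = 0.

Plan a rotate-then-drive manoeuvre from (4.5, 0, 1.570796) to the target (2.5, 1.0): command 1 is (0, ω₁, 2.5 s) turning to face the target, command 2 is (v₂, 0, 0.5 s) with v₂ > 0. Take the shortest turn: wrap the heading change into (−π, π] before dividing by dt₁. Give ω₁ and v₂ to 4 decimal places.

heading to target = atan2(1−0, 2.5−4.5) = 2.6779
Δθ = wrap(2.6779 − 1.5708) = 1.1071; ω₁ = Δθ/dt₁ = 0.4429
distance = √((2.5−4.5)² + (1−0)²) = 2.2361; v₂ = distance/dt₂ = 4.4721

ω₁ = 0.4429, v₂ = 4.4721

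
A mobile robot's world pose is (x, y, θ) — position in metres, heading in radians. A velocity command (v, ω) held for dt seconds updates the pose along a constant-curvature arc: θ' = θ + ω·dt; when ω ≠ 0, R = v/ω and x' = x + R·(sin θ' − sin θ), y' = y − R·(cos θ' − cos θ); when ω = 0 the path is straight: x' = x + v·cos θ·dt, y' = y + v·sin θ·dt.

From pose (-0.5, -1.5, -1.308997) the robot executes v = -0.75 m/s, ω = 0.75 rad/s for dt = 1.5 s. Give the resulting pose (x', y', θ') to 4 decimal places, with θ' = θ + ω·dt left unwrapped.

(-1.2830, -0.7757, -0.1840)

θ' = -1.3090 + 0.75·1.5 = -0.1840
R = v/ω = -0.75/0.75 = -1.0000
x' = -0.5 + -1.0000·(sin -0.1840 − sin -1.3090) = -1.2830
y' = -1.5 − -1.0000·(cos -0.1840 − cos -1.3090) = -0.7757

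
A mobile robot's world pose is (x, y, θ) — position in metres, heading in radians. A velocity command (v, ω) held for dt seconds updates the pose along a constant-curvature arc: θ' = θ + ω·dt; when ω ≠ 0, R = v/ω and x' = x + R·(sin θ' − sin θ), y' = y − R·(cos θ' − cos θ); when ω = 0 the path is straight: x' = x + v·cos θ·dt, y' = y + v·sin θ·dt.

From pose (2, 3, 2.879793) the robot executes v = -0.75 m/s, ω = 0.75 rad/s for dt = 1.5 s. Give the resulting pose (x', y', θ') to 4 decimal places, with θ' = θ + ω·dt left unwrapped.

θ' = 2.8798 + 0.75·1.5 = 4.0048
R = v/ω = -0.75/0.75 = -1.0000
x' = 2 + -1.0000·(sin 4.0048 − sin 2.8798) = 3.0187
y' = 3 − -1.0000·(cos 4.0048 − cos 2.8798) = 3.3159

(3.0187, 3.3159, 4.0048)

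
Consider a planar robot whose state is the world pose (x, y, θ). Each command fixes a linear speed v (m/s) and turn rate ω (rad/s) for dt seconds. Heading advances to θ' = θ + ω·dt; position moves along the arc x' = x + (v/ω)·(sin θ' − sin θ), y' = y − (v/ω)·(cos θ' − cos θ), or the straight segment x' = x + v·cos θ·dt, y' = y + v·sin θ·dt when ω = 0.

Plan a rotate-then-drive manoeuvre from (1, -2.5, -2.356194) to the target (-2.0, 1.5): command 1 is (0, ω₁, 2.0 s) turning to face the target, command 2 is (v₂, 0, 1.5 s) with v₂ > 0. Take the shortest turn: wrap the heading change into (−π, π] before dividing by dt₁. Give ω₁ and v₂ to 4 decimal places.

heading to target = atan2(1.5−-2.5, -2−1) = 2.2143
Δθ = wrap(2.2143 − -2.3562) = -1.7127; ω₁ = Δθ/dt₁ = -0.8563
distance = √((-2−1)² + (1.5−-2.5)²) = 5.0000; v₂ = distance/dt₂ = 3.3333

ω₁ = -0.8563, v₂ = 3.3333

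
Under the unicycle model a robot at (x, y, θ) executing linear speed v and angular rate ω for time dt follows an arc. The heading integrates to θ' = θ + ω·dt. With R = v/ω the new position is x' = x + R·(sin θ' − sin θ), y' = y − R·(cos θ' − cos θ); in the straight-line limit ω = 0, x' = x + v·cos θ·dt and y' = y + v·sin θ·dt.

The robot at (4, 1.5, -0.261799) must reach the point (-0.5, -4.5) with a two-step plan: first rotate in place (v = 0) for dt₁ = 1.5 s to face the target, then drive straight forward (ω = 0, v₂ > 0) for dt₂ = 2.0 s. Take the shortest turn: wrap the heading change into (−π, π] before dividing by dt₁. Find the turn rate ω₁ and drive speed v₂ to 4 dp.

heading to target = atan2(-4.5−1.5, -0.5−4) = -2.2143
Δθ = wrap(-2.2143 − -0.2618) = -1.9525; ω₁ = Δθ/dt₁ = -1.3017
distance = √((-0.5−4)² + (-4.5−1.5)²) = 7.5000; v₂ = distance/dt₂ = 3.7500

ω₁ = -1.3017, v₂ = 3.7500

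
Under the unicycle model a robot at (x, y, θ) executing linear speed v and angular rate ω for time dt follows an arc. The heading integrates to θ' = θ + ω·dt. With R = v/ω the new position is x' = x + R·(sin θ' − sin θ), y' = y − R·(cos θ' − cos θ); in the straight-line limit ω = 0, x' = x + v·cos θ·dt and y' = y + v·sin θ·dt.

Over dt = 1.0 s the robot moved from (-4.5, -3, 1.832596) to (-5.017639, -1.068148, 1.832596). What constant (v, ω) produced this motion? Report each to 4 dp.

v = 2.0000, ω = 0.0000

Δθ = 1.832596 − 1.832596 = 0.000000
ω = Δθ/dt = 0.000000/1.0 = 0.0000
ω = 0 → v = (Δx·cos θ + Δy·sin θ)/dt = 2.0000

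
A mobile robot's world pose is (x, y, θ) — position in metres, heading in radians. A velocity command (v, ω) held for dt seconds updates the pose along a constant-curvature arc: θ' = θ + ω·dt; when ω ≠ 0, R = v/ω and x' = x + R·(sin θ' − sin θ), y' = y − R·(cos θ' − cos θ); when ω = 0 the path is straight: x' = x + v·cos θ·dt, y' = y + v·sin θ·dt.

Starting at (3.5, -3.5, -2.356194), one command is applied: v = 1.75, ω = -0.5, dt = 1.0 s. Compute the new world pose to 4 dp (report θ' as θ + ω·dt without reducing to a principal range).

(2.0105, -4.3836, -2.8562)

θ' = -2.3562 + -0.5·1.0 = -2.8562
R = v/ω = 1.75/-0.5 = -3.5000
x' = 3.5 + -3.5000·(sin -2.8562 − sin -2.3562) = 2.0105
y' = -3.5 − -3.5000·(cos -2.8562 − cos -2.3562) = -4.3836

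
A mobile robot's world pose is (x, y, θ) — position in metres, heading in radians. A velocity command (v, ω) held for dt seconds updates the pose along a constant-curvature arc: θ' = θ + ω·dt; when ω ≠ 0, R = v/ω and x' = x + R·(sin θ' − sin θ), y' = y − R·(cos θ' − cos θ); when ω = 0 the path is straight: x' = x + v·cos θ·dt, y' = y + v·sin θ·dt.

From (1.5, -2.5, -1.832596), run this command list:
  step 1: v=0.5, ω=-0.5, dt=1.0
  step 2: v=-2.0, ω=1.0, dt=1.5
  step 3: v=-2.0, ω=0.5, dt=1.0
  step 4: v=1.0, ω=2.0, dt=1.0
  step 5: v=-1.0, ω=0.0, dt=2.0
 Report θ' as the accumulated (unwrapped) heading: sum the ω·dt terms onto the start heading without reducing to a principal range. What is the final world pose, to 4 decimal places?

step 1: θ'=-2.3326 (R=-1.0000) → pose (1.2577, -2.9314, -2.3326)
step 2: θ'=-0.8326 (R=-2.0000) → pose (1.2898, -0.2050, -0.8326)
step 3: θ'=-0.3326 (R=-4.0000) → pose (-0.3629, 0.8839, -0.3326)
step 4: θ'=1.6674 (R=0.5000) → pose (0.2980, 1.4047, 1.6674)
step 5: θ'=1.6674 (straight) → pose (0.4909, -0.5859, 1.6674)

(0.4909, -0.5859, 1.6674)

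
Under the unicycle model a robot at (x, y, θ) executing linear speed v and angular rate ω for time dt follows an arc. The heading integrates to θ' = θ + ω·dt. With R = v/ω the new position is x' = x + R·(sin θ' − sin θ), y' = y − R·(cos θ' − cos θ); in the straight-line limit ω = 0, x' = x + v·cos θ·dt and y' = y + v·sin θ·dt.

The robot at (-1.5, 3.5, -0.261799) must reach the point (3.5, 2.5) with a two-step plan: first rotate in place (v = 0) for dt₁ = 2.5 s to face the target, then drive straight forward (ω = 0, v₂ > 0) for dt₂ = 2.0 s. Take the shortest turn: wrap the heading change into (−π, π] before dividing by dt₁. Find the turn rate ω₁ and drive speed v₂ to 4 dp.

heading to target = atan2(2.5−3.5, 3.5−-1.5) = -0.1974
Δθ = wrap(-0.1974 − -0.2618) = 0.0644; ω₁ = Δθ/dt₁ = 0.0258
distance = √((3.5−-1.5)² + (2.5−3.5)²) = 5.0990; v₂ = distance/dt₂ = 2.5495

ω₁ = 0.0258, v₂ = 2.5495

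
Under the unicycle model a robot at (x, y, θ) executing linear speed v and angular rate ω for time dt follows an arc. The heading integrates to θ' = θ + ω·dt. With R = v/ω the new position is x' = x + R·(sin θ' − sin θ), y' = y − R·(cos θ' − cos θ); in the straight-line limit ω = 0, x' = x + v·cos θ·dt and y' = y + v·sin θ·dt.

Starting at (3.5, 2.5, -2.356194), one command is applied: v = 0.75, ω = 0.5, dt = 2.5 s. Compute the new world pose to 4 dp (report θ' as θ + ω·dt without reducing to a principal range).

(3.2197, 0.7672, -1.1062)

θ' = -2.3562 + 0.5·2.5 = -1.1062
R = v/ω = 0.75/0.5 = 1.5000
x' = 3.5 + 1.5000·(sin -1.1062 − sin -2.3562) = 3.2197
y' = 2.5 − 1.5000·(cos -1.1062 − cos -2.3562) = 0.7672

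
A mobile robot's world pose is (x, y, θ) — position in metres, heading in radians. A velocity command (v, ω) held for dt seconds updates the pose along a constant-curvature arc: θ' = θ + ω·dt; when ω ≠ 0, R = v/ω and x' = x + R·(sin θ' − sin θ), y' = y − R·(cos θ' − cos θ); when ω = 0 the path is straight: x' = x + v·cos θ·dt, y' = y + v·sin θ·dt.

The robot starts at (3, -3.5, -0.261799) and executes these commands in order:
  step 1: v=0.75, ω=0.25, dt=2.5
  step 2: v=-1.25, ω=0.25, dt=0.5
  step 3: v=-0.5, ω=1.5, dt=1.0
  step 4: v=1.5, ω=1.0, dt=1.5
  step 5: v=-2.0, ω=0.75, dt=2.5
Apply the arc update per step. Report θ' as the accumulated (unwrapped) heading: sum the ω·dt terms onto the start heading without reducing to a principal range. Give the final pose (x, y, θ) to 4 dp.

(3.4599, 0.8324, 5.3632)

step 1: θ'=0.3632 (R=3.0000) → pose (4.8423, -3.4065, 0.3632)
step 2: θ'=0.4882 (R=-5.0000) → pose (4.2734, -3.6644, 0.4882)
step 3: θ'=1.9882 (R=-0.3333) → pose (4.1250, -4.0940, 1.9882)
step 4: θ'=3.4882 (R=1.5000) → pose (2.2443, -3.2913, 3.4882)
step 5: θ'=5.3632 (R=-2.6667) → pose (3.4599, 0.8324, 5.3632)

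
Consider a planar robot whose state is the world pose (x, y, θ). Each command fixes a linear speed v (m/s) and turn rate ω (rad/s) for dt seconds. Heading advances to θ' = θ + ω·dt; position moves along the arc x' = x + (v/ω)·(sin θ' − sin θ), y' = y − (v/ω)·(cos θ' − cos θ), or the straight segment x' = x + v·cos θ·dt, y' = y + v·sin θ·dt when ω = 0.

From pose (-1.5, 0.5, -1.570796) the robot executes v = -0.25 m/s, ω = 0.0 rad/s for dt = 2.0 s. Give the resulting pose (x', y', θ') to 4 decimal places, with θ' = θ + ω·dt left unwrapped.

θ' = -1.5708 + 0.0·2.0 = -1.5708
ω = 0 → straight: x' = -1.5 + -0.25·cos(-1.5708)·2.0 = -1.5000
y' = 0.5 + -0.25·sin(-1.5708)·2.0 = 1.0000

(-1.5000, 1.0000, -1.5708)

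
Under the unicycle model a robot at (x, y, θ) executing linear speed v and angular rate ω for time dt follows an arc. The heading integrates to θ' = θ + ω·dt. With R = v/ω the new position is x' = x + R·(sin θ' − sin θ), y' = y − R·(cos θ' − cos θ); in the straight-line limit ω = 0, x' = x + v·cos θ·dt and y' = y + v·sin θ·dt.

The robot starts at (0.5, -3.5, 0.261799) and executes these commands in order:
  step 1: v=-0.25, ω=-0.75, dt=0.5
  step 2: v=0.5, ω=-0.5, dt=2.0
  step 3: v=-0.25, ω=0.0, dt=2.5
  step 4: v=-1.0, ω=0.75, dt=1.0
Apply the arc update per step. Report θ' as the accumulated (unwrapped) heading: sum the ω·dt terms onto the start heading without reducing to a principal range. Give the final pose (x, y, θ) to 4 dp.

step 1: θ'=-0.1132 (R=0.3333) → pose (0.3761, -3.5092, -0.1132)
step 2: θ'=-1.1132 (R=-1.0000) → pose (1.1602, -4.0610, -1.1132)
step 3: θ'=-1.1132 (straight) → pose (0.8841, -3.5003, -1.1132)
step 4: θ'=-0.3632 (R=-1.3333) → pose (0.1616, -2.8430, -0.3632)

(0.1616, -2.8430, -0.3632)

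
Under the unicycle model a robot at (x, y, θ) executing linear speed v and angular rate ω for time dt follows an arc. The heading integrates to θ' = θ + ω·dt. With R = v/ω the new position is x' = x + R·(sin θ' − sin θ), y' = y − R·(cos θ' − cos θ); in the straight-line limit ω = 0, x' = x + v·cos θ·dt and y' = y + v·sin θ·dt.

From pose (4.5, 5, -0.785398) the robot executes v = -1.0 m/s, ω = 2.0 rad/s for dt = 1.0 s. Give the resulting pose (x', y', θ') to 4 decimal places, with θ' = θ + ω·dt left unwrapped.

(3.6778, 4.8208, 1.2146)

θ' = -0.7854 + 2.0·1.0 = 1.2146
R = v/ω = -1.0/2.0 = -0.5000
x' = 4.5 + -0.5000·(sin 1.2146 − sin -0.7854) = 3.6778
y' = 5 − -0.5000·(cos 1.2146 − cos -0.7854) = 4.8208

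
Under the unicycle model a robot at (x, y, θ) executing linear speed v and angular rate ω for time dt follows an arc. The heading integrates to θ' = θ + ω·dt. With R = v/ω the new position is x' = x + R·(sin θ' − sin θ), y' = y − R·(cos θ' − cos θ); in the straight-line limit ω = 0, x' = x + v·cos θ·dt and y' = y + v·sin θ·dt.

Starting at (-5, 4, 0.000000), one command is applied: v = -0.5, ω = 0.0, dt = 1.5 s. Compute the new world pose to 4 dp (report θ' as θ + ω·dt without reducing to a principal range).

θ' = 0.0000 + 0.0·1.5 = 0.0000
ω = 0 → straight: x' = -5 + -0.5·cos(0.0000)·1.5 = -5.7500
y' = 4 + -0.5·sin(0.0000)·1.5 = 4.0000

(-5.7500, 4.0000, 0.0000)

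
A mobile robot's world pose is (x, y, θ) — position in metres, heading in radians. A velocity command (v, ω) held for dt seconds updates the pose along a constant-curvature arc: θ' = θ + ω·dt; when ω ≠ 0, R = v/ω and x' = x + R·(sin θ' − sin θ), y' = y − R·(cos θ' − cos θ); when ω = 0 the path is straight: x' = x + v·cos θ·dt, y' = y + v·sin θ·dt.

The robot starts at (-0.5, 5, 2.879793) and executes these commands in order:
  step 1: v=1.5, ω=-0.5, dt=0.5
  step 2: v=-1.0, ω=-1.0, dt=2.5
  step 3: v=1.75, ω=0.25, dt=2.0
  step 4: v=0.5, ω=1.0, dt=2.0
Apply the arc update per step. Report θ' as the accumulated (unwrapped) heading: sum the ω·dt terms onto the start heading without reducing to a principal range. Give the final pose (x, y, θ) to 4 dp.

step 1: θ'=2.6298 (R=-3.0000) → pose (-1.1928, 5.2822, 2.6298)
step 2: θ'=0.1298 (R=1.0000) → pose (-1.5531, 3.4187, 0.1298)
step 3: θ'=0.6298 (R=7.0000) → pose (1.6637, 4.7028, 0.6298)
step 4: θ'=2.6298 (R=0.5000) → pose (1.6141, 5.5428, 2.6298)

(1.6141, 5.5428, 2.6298)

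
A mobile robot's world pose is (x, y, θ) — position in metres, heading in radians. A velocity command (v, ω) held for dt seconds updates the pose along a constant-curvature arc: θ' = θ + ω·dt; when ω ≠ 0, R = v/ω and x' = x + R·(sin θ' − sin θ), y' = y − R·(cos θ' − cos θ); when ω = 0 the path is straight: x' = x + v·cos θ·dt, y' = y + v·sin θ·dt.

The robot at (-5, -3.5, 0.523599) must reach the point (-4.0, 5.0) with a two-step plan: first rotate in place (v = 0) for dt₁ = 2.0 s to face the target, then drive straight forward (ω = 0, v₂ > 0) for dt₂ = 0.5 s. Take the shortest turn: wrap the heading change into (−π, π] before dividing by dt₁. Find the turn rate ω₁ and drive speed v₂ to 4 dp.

heading to target = atan2(5−-3.5, -4−-5) = 1.4537
Δθ = wrap(1.4537 − 0.5236) = 0.9301; ω₁ = Δθ/dt₁ = 0.4650
distance = √((-4−-5)² + (5−-3.5)²) = 8.5586; v₂ = distance/dt₂ = 17.1172

ω₁ = 0.4650, v₂ = 17.1172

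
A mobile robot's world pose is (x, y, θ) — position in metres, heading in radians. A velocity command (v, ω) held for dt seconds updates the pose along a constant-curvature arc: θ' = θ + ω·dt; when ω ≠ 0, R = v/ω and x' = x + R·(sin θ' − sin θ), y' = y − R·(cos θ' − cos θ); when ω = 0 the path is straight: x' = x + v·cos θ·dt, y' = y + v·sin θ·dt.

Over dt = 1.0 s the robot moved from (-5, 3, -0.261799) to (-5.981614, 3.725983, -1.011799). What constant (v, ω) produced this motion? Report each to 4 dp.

v = -1.2500, ω = -0.7500

Δθ = -1.011799 − -0.261799 = -0.750000
ω = Δθ/dt = -0.750000/1.0 = -0.7500
R = Δx/(sin θ' − sin θ) = 1.6667
v = R·ω = 1.6667·-0.7500 = -1.2500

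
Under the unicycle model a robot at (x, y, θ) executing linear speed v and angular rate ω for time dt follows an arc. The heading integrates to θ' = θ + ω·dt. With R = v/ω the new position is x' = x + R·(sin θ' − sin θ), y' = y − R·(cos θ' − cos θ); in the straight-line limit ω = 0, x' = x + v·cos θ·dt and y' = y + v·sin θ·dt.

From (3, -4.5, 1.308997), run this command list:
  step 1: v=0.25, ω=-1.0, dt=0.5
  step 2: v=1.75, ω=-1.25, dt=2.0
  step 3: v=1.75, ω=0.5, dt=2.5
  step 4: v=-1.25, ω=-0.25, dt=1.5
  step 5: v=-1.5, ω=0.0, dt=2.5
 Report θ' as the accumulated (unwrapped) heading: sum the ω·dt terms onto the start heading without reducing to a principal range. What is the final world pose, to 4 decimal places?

step 1: θ'=0.8090 (R=-0.2500) → pose (3.0606, -4.3921, 0.8090)
step 2: θ'=-1.6910 (R=-1.4000) → pose (5.4635, -5.5263, -1.6910)
step 3: θ'=-0.4410 (R=3.5000) → pose (7.4443, -9.1112, -0.4410)
step 4: θ'=-0.8160 (R=5.0000) → pose (5.9365, -8.0153, -0.8160)
step 5: θ'=-0.8160 (straight) → pose (3.3672, -5.2837, -0.8160)

(3.3672, -5.2837, -0.8160)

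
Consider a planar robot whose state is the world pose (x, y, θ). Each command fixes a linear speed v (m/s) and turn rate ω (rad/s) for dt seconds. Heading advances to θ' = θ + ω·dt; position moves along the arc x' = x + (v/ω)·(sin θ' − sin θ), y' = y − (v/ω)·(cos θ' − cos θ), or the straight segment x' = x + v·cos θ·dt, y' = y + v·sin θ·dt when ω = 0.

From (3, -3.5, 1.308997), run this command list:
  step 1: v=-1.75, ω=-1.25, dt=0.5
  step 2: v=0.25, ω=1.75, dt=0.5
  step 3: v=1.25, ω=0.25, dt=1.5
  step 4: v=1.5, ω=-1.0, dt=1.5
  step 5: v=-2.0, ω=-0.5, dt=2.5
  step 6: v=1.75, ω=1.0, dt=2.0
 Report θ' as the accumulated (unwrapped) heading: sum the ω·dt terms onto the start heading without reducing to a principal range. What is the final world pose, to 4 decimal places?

(1.3303, 1.0429, 1.1840)

step 1: θ'=0.6840 (R=1.4000) → pose (2.5324, -4.2227, 0.6840)
step 2: θ'=1.5590 (R=0.1429) → pose (2.5849, -4.1137, 1.5590)
step 3: θ'=1.9340 (R=5.0000) → pose (2.2591, -2.2784, 1.9340)
step 4: θ'=0.4340 (R=-1.5000) → pose (3.0305, -0.3845, 0.4340)
step 5: θ'=-0.8160 (R=4.0000) → pose (-1.5652, 0.5041, -0.8160)
step 6: θ'=1.1840 (R=1.7500) → pose (1.3303, 1.0429, 1.1840)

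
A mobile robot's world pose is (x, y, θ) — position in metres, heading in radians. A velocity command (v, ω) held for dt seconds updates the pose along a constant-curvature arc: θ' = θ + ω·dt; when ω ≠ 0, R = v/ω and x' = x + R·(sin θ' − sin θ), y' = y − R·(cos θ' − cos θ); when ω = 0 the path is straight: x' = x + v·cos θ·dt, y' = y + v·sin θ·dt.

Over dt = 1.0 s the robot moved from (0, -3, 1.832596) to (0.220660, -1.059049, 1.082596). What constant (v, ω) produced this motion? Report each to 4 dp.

Δθ = 1.082596 − 1.832596 = -0.750000
ω = Δθ/dt = -0.750000/1.0 = -0.7500
R = −Δy/(cos θ' − cos θ) = -2.6667
v = R·ω = -2.6667·-0.7500 = 2.0000

v = 2.0000, ω = -0.7500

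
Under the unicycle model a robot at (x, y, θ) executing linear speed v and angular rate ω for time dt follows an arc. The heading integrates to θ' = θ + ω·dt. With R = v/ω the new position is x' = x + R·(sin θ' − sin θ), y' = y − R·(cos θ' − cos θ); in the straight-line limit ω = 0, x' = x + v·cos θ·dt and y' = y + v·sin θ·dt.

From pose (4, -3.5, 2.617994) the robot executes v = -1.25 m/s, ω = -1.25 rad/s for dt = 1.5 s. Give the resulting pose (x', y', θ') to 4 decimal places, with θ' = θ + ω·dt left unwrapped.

(4.1765, -5.1025, 0.7430)

θ' = 2.6180 + -1.25·1.5 = 0.7430
R = v/ω = -1.25/-1.25 = 1.0000
x' = 4 + 1.0000·(sin 0.7430 − sin 2.6180) = 4.1765
y' = -3.5 − 1.0000·(cos 0.7430 − cos 2.6180) = -5.1025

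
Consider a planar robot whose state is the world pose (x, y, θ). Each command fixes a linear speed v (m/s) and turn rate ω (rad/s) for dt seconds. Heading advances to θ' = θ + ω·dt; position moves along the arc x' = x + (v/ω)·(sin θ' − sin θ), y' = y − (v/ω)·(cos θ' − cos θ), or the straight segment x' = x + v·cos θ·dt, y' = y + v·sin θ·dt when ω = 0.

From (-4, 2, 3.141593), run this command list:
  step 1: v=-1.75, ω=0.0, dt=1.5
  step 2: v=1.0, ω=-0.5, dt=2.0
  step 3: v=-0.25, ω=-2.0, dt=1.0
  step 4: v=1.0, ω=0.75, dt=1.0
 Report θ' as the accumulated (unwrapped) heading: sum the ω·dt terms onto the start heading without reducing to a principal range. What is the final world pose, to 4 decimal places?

(-2.2962, 3.2105, 0.8916)

step 1: θ'=3.1416 (straight) → pose (-1.3750, 2.0000, 3.1416)
step 2: θ'=2.1416 (R=-2.0000) → pose (-3.0579, 2.9194, 2.1416)
step 3: θ'=0.1416 (R=0.1250) → pose (-3.1455, 2.7281, 0.1416)
step 4: θ'=0.8916 (R=1.3333) → pose (-2.2962, 3.2105, 0.8916)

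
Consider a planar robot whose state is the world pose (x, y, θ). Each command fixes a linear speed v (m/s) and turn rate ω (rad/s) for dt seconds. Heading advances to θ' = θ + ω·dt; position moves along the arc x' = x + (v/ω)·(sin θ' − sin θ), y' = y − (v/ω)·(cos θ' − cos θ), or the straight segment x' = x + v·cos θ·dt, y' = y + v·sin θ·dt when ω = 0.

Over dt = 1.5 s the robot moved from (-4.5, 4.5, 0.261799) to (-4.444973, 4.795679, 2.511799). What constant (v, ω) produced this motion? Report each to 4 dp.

v = 0.2500, ω = 1.5000

Δθ = 2.511799 − 0.261799 = 2.250000
ω = Δθ/dt = 2.250000/1.5 = 1.5000
R = −Δy/(cos θ' − cos θ) = 0.1667
v = R·ω = 0.1667·1.5000 = 0.2500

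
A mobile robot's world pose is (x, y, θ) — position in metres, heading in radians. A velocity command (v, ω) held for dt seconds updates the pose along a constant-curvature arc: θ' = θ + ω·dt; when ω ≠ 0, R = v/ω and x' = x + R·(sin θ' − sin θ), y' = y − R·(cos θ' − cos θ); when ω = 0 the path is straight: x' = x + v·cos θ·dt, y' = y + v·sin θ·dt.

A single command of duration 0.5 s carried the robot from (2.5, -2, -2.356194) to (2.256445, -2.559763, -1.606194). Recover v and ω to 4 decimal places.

v = 1.2500, ω = 1.5000

Δθ = -1.606194 − -2.356194 = 0.750000
ω = Δθ/dt = 0.750000/0.5 = 1.5000
R = −Δy/(cos θ' − cos θ) = 0.8333
v = R·ω = 0.8333·1.5000 = 1.2500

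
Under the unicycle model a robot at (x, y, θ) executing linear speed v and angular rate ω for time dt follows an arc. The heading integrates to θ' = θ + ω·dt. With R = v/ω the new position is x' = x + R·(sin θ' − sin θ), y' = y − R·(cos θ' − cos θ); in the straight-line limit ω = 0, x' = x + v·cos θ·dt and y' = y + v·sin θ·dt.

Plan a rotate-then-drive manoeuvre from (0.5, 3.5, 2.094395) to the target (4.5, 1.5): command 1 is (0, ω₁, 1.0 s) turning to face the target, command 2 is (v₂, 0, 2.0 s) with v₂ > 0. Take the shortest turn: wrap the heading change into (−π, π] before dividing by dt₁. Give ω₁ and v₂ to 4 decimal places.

heading to target = atan2(1.5−3.5, 4.5−0.5) = -0.4636
Δθ = wrap(-0.4636 − 2.0944) = -2.5580; ω₁ = Δθ/dt₁ = -2.5580
distance = √((4.5−0.5)² + (1.5−3.5)²) = 4.4721; v₂ = distance/dt₂ = 2.2361

ω₁ = -2.5580, v₂ = 2.2361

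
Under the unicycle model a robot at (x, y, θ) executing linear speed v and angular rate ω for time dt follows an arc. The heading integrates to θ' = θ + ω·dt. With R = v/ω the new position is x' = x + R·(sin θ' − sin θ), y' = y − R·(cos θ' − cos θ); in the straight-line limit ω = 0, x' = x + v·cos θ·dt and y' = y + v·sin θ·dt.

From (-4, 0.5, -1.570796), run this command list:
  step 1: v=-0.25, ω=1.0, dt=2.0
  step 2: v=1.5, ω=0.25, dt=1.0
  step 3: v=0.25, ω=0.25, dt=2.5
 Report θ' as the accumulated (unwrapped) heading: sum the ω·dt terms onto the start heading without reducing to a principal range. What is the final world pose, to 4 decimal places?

(-2.7454, 2.0293, 1.3042)

step 1: θ'=0.4292 (R=-0.2500) → pose (-4.3540, 0.7273, 0.4292)
step 2: θ'=0.6792 (R=6.0000) → pose (-3.0819, 1.5147, 0.6792)
step 3: θ'=1.3042 (R=1.0000) → pose (-2.7454, 2.0293, 1.3042)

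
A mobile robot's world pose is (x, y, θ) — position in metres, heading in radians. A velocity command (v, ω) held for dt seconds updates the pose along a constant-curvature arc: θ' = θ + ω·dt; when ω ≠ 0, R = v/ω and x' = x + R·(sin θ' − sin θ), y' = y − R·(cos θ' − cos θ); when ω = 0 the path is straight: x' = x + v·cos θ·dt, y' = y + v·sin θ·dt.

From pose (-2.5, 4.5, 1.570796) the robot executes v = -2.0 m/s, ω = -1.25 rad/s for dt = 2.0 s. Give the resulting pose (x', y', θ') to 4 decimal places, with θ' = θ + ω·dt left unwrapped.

(-5.3818, 3.5424, -0.9292)

θ' = 1.5708 + -1.25·2.0 = -0.9292
R = v/ω = -2.0/-1.25 = 1.6000
x' = -2.5 + 1.6000·(sin -0.9292 − sin 1.5708) = -5.3818
y' = 4.5 − 1.6000·(cos -0.9292 − cos 1.5708) = 3.5424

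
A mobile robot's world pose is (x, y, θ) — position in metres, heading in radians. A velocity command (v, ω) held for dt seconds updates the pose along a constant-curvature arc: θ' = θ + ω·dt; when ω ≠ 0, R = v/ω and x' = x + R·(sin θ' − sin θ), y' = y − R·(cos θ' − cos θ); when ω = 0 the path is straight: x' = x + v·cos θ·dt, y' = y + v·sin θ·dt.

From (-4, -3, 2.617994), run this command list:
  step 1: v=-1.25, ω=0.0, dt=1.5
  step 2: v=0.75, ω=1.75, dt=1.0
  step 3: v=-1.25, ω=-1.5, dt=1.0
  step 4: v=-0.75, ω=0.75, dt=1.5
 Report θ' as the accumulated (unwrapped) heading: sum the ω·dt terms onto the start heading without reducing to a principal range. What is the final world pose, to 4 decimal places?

step 1: θ'=2.6180 (straight) → pose (-2.3762, -3.9375, 2.6180)
step 2: θ'=4.3680 (R=0.4286) → pose (-2.9939, -4.1640, 4.3680)
step 3: θ'=2.8680 (R=0.8333) → pose (-1.9843, -3.6430, 2.8680)
step 4: θ'=3.9930 (R=-1.0000) → pose (-0.9619, -3.3391, 3.9930)

(-0.9619, -3.3391, 3.9930)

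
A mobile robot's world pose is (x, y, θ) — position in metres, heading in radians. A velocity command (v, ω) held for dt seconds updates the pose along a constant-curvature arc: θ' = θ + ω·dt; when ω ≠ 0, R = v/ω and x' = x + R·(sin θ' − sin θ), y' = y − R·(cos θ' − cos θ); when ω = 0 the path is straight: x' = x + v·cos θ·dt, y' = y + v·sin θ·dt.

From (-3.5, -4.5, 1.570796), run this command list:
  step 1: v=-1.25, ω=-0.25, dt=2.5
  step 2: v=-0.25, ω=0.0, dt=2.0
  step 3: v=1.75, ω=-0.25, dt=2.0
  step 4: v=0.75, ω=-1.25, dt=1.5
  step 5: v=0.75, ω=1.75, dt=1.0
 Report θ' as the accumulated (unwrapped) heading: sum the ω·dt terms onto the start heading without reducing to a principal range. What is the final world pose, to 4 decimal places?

(-0.6671, -6.4137, 0.3208)

step 1: θ'=0.9458 (R=5.0000) → pose (-4.4452, -7.4255, 0.9458)
step 2: θ'=0.9458 (straight) → pose (-4.7377, -7.8310, 0.9458)
step 3: θ'=0.4458 (R=-7.0000) → pose (-2.0792, -5.6108, 0.4458)
step 4: θ'=-1.4292 (R=-0.6000) → pose (-1.2265, -6.0675, -1.4292)
step 5: θ'=0.3208 (R=0.4286) → pose (-0.6671, -6.4137, 0.3208)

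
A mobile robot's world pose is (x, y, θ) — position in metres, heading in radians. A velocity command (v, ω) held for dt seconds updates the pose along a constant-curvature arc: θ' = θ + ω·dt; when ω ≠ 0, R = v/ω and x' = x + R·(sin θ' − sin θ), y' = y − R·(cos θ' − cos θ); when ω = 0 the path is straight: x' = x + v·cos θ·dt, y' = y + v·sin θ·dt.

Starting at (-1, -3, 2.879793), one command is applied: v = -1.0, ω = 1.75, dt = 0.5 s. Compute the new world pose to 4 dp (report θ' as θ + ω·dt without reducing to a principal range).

(-0.5233, -2.9154, 3.7548)

θ' = 2.8798 + 1.75·0.5 = 3.7548
R = v/ω = -1.0/1.75 = -0.5714
x' = -1 + -0.5714·(sin 3.7548 − sin 2.8798) = -0.5233
y' = -3 − -0.5714·(cos 3.7548 − cos 2.8798) = -2.9154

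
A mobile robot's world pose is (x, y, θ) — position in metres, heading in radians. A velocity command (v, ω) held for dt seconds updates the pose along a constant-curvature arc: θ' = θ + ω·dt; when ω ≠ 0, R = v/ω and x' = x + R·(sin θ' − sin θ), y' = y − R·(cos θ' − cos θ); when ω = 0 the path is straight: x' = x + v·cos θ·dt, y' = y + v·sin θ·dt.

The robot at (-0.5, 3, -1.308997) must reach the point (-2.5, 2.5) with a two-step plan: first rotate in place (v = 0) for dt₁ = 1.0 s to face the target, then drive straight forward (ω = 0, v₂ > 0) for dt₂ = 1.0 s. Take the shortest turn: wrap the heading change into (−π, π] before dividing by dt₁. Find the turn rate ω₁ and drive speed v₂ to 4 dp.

heading to target = atan2(2.5−3, -2.5−-0.5) = -2.8966
Δθ = wrap(-2.8966 − -1.3090) = -1.5876; ω₁ = Δθ/dt₁ = -1.5876
distance = √((-2.5−-0.5)² + (2.5−3)²) = 2.0616; v₂ = distance/dt₂ = 2.0616

ω₁ = -1.5876, v₂ = 2.0616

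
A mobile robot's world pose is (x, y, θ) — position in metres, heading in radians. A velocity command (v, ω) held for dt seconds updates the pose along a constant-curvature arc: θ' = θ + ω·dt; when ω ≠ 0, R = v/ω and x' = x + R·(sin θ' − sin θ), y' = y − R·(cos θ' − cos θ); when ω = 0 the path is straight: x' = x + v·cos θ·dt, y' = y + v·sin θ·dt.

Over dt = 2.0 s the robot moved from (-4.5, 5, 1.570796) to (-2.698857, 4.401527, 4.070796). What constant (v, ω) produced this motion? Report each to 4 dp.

v = -1.2500, ω = 1.2500

Δθ = 4.070796 − 1.570796 = 2.500000
ω = Δθ/dt = 2.500000/2.0 = 1.2500
R = Δx/(sin θ' − sin θ) = -1.0000
v = R·ω = -1.0000·1.2500 = -1.2500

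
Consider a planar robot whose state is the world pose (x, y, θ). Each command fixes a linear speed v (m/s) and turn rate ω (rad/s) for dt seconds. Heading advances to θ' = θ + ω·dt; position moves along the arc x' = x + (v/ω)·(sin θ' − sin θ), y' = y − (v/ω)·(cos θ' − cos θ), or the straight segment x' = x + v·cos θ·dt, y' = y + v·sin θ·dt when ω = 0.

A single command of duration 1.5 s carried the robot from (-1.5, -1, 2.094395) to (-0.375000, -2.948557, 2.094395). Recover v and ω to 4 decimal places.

v = -1.5000, ω = 0.0000

Δθ = 2.094395 − 2.094395 = 0.000000
ω = Δθ/dt = 0.000000/1.5 = 0.0000
ω = 0 → v = (Δx·cos θ + Δy·sin θ)/dt = -1.5000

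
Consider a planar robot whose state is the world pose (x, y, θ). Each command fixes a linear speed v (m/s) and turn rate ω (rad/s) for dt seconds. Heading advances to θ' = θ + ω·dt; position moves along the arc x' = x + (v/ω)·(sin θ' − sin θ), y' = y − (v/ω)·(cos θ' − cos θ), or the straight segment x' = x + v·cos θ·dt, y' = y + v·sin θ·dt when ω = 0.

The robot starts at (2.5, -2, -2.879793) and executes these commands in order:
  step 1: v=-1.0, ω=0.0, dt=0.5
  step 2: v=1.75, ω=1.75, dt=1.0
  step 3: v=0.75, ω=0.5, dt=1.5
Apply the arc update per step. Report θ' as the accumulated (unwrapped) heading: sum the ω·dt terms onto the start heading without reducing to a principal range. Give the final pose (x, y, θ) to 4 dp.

(3.1379, -4.0162, -0.3798)

step 1: θ'=-2.8798 (straight) → pose (2.9830, -1.8706, -2.8798)
step 2: θ'=-1.1298 (R=1.0000) → pose (2.3375, -3.2634, -1.1298)
step 3: θ'=-0.3798 (R=1.5000) → pose (3.1379, -4.0162, -0.3798)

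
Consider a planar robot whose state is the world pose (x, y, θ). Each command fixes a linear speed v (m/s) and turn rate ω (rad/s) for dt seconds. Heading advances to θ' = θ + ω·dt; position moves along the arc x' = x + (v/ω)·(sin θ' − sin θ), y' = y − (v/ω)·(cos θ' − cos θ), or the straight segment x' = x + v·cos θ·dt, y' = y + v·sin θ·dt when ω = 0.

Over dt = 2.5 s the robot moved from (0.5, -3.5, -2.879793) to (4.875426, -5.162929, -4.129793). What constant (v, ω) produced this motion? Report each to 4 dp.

v = -2.0000, ω = -0.5000

Δθ = -4.129793 − -2.879793 = -1.250000
ω = Δθ/dt = -1.250000/2.5 = -0.5000
R = Δx/(sin θ' − sin θ) = 4.0000
v = R·ω = 4.0000·-0.5000 = -2.0000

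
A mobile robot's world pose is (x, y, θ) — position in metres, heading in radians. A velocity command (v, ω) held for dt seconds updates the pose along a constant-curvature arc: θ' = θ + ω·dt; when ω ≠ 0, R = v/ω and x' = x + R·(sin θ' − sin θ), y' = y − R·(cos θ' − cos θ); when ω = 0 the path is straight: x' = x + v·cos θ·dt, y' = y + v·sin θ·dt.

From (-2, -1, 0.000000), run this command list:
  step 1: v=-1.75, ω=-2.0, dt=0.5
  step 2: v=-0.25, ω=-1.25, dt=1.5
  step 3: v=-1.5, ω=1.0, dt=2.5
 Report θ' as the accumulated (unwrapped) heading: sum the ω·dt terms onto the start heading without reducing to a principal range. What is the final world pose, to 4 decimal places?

step 1: θ'=-1.0000 (R=0.8750) → pose (-2.7363, -0.5978, -1.0000)
step 2: θ'=-2.8750 (R=0.2000) → pose (-2.6207, -0.2968, -2.8750)
step 3: θ'=-0.3750 (R=-1.5000) → pose (-2.4664, 2.5460, -0.3750)

(-2.4664, 2.5460, -0.3750)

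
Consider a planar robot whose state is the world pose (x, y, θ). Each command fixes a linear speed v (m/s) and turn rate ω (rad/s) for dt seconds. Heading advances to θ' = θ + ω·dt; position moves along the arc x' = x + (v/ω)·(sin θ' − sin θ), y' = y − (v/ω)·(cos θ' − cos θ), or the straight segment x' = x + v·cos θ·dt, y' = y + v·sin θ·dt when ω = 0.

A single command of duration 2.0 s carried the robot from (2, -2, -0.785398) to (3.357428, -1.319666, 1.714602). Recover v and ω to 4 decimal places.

v = 1.0000, ω = 1.2500

Δθ = 1.714602 − -0.785398 = 2.500000
ω = Δθ/dt = 2.500000/2.0 = 1.2500
R = Δx/(sin θ' − sin θ) = 0.8000
v = R·ω = 0.8000·1.2500 = 1.0000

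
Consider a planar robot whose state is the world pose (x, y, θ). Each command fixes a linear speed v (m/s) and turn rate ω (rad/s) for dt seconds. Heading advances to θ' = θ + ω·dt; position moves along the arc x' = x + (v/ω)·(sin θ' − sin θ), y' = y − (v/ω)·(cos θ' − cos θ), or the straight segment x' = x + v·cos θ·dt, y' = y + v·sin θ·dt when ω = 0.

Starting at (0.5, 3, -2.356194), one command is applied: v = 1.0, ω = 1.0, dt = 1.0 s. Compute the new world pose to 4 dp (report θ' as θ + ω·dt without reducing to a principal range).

(0.2300, 2.0799, -1.3562)

θ' = -2.3562 + 1.0·1.0 = -1.3562
R = v/ω = 1.0/1.0 = 1.0000
x' = 0.5 + 1.0000·(sin -1.3562 − sin -2.3562) = 0.2300
y' = 3 − 1.0000·(cos -1.3562 − cos -2.3562) = 2.0799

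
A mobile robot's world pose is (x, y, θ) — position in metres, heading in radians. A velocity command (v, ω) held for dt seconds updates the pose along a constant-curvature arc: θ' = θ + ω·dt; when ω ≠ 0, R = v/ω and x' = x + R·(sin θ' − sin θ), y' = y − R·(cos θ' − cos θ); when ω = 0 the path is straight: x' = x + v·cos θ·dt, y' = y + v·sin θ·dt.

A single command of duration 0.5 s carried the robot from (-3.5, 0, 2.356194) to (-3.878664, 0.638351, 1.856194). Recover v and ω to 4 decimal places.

Δθ = 1.856194 − 2.356194 = -0.500000
ω = Δθ/dt = -0.500000/0.5 = -1.0000
R = −Δy/(cos θ' − cos θ) = -1.5000
v = R·ω = -1.5000·-1.0000 = 1.5000

v = 1.5000, ω = -1.0000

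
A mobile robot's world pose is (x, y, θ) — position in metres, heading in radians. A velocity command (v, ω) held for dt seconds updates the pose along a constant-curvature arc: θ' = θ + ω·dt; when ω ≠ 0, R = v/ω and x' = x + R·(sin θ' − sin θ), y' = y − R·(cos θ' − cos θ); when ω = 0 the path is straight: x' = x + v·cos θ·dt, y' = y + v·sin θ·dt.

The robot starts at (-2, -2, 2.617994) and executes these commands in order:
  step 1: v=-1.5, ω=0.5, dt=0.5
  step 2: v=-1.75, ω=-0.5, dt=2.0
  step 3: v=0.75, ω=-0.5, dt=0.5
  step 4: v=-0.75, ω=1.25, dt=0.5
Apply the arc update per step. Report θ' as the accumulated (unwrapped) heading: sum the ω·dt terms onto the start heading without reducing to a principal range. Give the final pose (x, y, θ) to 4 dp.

step 1: θ'=2.8680 (R=-3.0000) → pose (-1.3106, -2.2903, 2.8680)
step 2: θ'=1.8680 (R=3.5000) → pose (1.0903, -4.6352, 1.8680)
step 3: θ'=1.6180 (R=-1.5000) → pose (1.0262, -4.2667, 1.6180)
step 4: θ'=2.2430 (R=-0.6000) → pose (1.1560, -4.6120, 2.2430)

(1.1560, -4.6120, 2.2430)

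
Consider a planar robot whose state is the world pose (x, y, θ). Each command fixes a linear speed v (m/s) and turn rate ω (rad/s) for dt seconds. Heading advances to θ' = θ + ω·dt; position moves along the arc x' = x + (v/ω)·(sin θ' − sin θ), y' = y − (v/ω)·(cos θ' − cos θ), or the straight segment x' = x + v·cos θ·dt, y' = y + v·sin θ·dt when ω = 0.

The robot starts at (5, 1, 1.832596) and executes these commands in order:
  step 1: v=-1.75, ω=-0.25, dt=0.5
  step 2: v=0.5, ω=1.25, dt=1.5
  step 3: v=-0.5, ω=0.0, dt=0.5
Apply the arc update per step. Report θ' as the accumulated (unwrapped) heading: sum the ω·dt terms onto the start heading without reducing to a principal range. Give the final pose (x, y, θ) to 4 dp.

step 1: θ'=1.7076 (R=7.0000) → pose (5.1731, 0.1429, 1.7076)
step 2: θ'=3.5826 (R=0.4000) → pose (4.6061, 0.4501, 3.5826)
step 3: θ'=3.5826 (straight) → pose (4.8322, 0.5568, 3.5826)

(4.8322, 0.5568, 3.5826)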